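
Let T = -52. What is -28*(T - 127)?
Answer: 5012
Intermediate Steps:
-28*(T - 127) = -28*(-52 - 127) = -28*(-179) = 5012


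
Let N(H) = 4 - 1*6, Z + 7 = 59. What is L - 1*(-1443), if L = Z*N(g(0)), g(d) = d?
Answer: 1339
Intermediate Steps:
Z = 52 (Z = -7 + 59 = 52)
N(H) = -2 (N(H) = 4 - 6 = -2)
L = -104 (L = 52*(-2) = -104)
L - 1*(-1443) = -104 - 1*(-1443) = -104 + 1443 = 1339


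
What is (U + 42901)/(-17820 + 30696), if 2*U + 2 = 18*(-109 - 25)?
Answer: 6949/2146 ≈ 3.2381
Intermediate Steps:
U = -1207 (U = -1 + (18*(-109 - 25))/2 = -1 + (18*(-134))/2 = -1 + (½)*(-2412) = -1 - 1206 = -1207)
(U + 42901)/(-17820 + 30696) = (-1207 + 42901)/(-17820 + 30696) = 41694/12876 = 41694*(1/12876) = 6949/2146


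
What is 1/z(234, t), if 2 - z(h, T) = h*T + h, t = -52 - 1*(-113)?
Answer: -1/14506 ≈ -6.8937e-5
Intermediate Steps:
t = 61 (t = -52 + 113 = 61)
z(h, T) = 2 - h - T*h (z(h, T) = 2 - (h*T + h) = 2 - (T*h + h) = 2 - (h + T*h) = 2 + (-h - T*h) = 2 - h - T*h)
1/z(234, t) = 1/(2 - 1*234 - 1*61*234) = 1/(2 - 234 - 14274) = 1/(-14506) = -1/14506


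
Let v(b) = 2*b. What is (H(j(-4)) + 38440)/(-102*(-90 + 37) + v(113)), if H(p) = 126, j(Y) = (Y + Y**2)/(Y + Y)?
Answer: 1753/256 ≈ 6.8477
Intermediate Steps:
j(Y) = (Y + Y**2)/(2*Y) (j(Y) = (Y + Y**2)/((2*Y)) = (Y + Y**2)*(1/(2*Y)) = (Y + Y**2)/(2*Y))
(H(j(-4)) + 38440)/(-102*(-90 + 37) + v(113)) = (126 + 38440)/(-102*(-90 + 37) + 2*113) = 38566/(-102*(-53) + 226) = 38566/(5406 + 226) = 38566/5632 = 38566*(1/5632) = 1753/256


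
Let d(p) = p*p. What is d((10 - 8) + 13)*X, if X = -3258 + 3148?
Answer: -24750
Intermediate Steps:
d(p) = p**2
X = -110
d((10 - 8) + 13)*X = ((10 - 8) + 13)**2*(-110) = (2 + 13)**2*(-110) = 15**2*(-110) = 225*(-110) = -24750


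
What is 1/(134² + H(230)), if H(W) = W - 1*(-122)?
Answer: 1/18308 ≈ 5.4621e-5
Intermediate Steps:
H(W) = 122 + W (H(W) = W + 122 = 122 + W)
1/(134² + H(230)) = 1/(134² + (122 + 230)) = 1/(17956 + 352) = 1/18308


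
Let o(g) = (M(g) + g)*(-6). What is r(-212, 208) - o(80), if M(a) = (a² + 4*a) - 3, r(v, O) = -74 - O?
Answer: 40500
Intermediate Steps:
M(a) = -3 + a² + 4*a
o(g) = 18 - 30*g - 6*g² (o(g) = ((-3 + g² + 4*g) + g)*(-6) = (-3 + g² + 5*g)*(-6) = 18 - 30*g - 6*g²)
r(-212, 208) - o(80) = (-74 - 1*208) - (18 - 30*80 - 6*80²) = (-74 - 208) - (18 - 2400 - 6*6400) = -282 - (18 - 2400 - 38400) = -282 - 1*(-40782) = -282 + 40782 = 40500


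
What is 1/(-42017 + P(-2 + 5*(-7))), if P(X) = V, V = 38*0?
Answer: -1/42017 ≈ -2.3800e-5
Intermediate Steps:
V = 0
P(X) = 0
1/(-42017 + P(-2 + 5*(-7))) = 1/(-42017 + 0) = 1/(-42017) = -1/42017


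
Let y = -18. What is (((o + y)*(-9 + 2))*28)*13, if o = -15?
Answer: 84084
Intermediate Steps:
(((o + y)*(-9 + 2))*28)*13 = (((-15 - 18)*(-9 + 2))*28)*13 = (-33*(-7)*28)*13 = (231*28)*13 = 6468*13 = 84084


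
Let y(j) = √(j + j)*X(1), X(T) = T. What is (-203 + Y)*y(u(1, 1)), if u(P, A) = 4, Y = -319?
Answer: -1044*√2 ≈ -1476.4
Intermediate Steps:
y(j) = √2*√j (y(j) = √(j + j)*1 = √(2*j)*1 = (√2*√j)*1 = √2*√j)
(-203 + Y)*y(u(1, 1)) = (-203 - 319)*(√2*√4) = -522*√2*2 = -1044*√2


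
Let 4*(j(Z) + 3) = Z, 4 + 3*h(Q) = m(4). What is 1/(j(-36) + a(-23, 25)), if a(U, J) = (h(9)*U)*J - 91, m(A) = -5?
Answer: 1/1622 ≈ 0.00061652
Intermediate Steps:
h(Q) = -3 (h(Q) = -4/3 + (1/3)*(-5) = -4/3 - 5/3 = -3)
a(U, J) = -91 - 3*J*U (a(U, J) = (-3*U)*J - 91 = -3*J*U - 91 = -91 - 3*J*U)
j(Z) = -3 + Z/4
1/(j(-36) + a(-23, 25)) = 1/((-3 + (1/4)*(-36)) + (-91 - 3*25*(-23))) = 1/((-3 - 9) + (-91 + 1725)) = 1/(-12 + 1634) = 1/1622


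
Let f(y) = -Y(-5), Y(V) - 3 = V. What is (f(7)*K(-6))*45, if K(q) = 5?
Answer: 450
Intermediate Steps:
Y(V) = 3 + V
f(y) = 2 (f(y) = -(3 - 5) = -1*(-2) = 2)
(f(7)*K(-6))*45 = (2*5)*45 = 10*45 = 450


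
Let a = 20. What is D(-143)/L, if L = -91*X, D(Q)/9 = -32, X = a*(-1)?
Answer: -72/455 ≈ -0.15824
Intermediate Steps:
X = -20 (X = 20*(-1) = -20)
D(Q) = -288 (D(Q) = 9*(-32) = -288)
L = 1820 (L = -91*(-20) = 1820)
D(-143)/L = -288/1820 = -288*1/1820 = -72/455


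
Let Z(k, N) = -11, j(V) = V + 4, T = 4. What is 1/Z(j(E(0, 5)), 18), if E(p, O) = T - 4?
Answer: -1/11 ≈ -0.090909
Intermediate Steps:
E(p, O) = 0 (E(p, O) = 4 - 4 = 0)
j(V) = 4 + V
1/Z(j(E(0, 5)), 18) = 1/(-11) = -1/11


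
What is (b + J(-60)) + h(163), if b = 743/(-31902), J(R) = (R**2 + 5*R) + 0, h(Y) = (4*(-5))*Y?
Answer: 1275337/31902 ≈ 39.977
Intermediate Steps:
h(Y) = -20*Y
J(R) = R**2 + 5*R
b = -743/31902 (b = 743*(-1/31902) = -743/31902 ≈ -0.023290)
(b + J(-60)) + h(163) = (-743/31902 - 60*(5 - 60)) - 20*163 = (-743/31902 - 60*(-55)) - 3260 = (-743/31902 + 3300) - 3260 = 105275857/31902 - 3260 = 1275337/31902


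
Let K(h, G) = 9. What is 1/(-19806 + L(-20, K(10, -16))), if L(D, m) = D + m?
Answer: -1/19817 ≈ -5.0462e-5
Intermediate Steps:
1/(-19806 + L(-20, K(10, -16))) = 1/(-19806 + (-20 + 9)) = 1/(-19806 - 11) = 1/(-19817) = -1/19817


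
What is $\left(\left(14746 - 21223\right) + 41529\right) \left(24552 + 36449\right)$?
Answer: $2138207052$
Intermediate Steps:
$\left(\left(14746 - 21223\right) + 41529\right) \left(24552 + 36449\right) = \left(-6477 + 41529\right) 61001 = 35052 \cdot 61001 = 2138207052$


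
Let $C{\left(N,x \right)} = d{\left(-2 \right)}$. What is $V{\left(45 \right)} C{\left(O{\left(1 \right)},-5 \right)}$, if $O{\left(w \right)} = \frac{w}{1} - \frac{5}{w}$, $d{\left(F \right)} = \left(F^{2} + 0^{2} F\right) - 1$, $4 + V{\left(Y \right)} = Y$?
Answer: $123$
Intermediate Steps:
$V{\left(Y \right)} = -4 + Y$
$d{\left(F \right)} = -1 + F^{2}$ ($d{\left(F \right)} = \left(F^{2} + 0 F\right) - 1 = \left(F^{2} + 0\right) - 1 = F^{2} - 1 = -1 + F^{2}$)
$O{\left(w \right)} = w - \frac{5}{w}$ ($O{\left(w \right)} = w 1 - \frac{5}{w} = w - \frac{5}{w}$)
$C{\left(N,x \right)} = 3$ ($C{\left(N,x \right)} = -1 + \left(-2\right)^{2} = -1 + 4 = 3$)
$V{\left(45 \right)} C{\left(O{\left(1 \right)},-5 \right)} = \left(-4 + 45\right) 3 = 41 \cdot 3 = 123$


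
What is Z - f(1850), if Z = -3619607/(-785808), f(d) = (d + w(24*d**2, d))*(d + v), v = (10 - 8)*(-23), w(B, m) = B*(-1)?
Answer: 116438846940480407/785808 ≈ 1.4818e+11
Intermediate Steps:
w(B, m) = -B
v = -46 (v = 2*(-23) = -46)
f(d) = (-46 + d)*(d - 24*d**2) (f(d) = (d - 24*d**2)*(d - 46) = (d - 24*d**2)*(-46 + d) = (-46 + d)*(d - 24*d**2))
Z = 3619607/785808 (Z = -3619607*(-1/785808) = 3619607/785808 ≈ 4.6062)
Z - f(1850) = 3619607/785808 - 1850*(-46 - 24*1850**2 + 1105*1850) = 3619607/785808 - 1850*(-46 - 24*3422500 + 2044250) = 3619607/785808 - 1850*(-46 - 82140000 + 2044250) = 3619607/785808 - 1850*(-80095796) = 3619607/785808 - 1*(-148177222600) = 3619607/785808 + 148177222600 = 116438846940480407/785808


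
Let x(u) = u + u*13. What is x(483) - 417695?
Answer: -410933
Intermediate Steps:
x(u) = 14*u (x(u) = u + 13*u = 14*u)
x(483) - 417695 = 14*483 - 417695 = 6762 - 417695 = -410933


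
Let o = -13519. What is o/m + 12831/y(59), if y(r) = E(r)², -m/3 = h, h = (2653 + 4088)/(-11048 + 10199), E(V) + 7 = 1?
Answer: -5693089/26964 ≈ -211.14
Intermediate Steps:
E(V) = -6 (E(V) = -7 + 1 = -6)
h = -2247/283 (h = 6741/(-849) = 6741*(-1/849) = -2247/283 ≈ -7.9399)
m = 6741/283 (m = -3*(-2247/283) = 6741/283 ≈ 23.820)
y(r) = 36 (y(r) = (-6)² = 36)
o/m + 12831/y(59) = -13519/6741/283 + 12831/36 = -13519*283/6741 + 12831*(1/36) = -3825877/6741 + 4277/12 = -5693089/26964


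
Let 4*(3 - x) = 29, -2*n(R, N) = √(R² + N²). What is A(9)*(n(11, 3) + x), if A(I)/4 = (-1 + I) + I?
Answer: -289 - 34*√130 ≈ -676.66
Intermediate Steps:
n(R, N) = -√(N² + R²)/2 (n(R, N) = -√(R² + N²)/2 = -√(N² + R²)/2)
x = -17/4 (x = 3 - ¼*29 = 3 - 29/4 = -17/4 ≈ -4.2500)
A(I) = -4 + 8*I (A(I) = 4*((-1 + I) + I) = 4*(-1 + 2*I) = -4 + 8*I)
A(9)*(n(11, 3) + x) = (-4 + 8*9)*(-√(3² + 11²)/2 - 17/4) = (-4 + 72)*(-√(9 + 121)/2 - 17/4) = 68*(-√130/2 - 17/4) = 68*(-17/4 - √130/2) = -289 - 34*√130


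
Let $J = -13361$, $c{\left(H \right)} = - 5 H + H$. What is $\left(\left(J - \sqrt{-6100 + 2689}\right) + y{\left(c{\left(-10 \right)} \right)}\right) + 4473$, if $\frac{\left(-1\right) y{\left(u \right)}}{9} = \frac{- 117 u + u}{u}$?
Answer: $-7844 - 3 i \sqrt{379} \approx -7844.0 - 58.404 i$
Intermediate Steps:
$c{\left(H \right)} = - 4 H$
$y{\left(u \right)} = 1044$ ($y{\left(u \right)} = - 9 \frac{- 117 u + u}{u} = - 9 \frac{\left(-116\right) u}{u} = \left(-9\right) \left(-116\right) = 1044$)
$\left(\left(J - \sqrt{-6100 + 2689}\right) + y{\left(c{\left(-10 \right)} \right)}\right) + 4473 = \left(\left(-13361 - \sqrt{-6100 + 2689}\right) + 1044\right) + 4473 = \left(\left(-13361 - \sqrt{-3411}\right) + 1044\right) + 4473 = \left(\left(-13361 - 3 i \sqrt{379}\right) + 1044\right) + 4473 = \left(-12317 - 3 i \sqrt{379}\right) + 4473 = -7844 - 3 i \sqrt{379}$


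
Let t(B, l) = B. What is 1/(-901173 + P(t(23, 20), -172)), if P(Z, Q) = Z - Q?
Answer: -1/900978 ≈ -1.1099e-6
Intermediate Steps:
1/(-901173 + P(t(23, 20), -172)) = 1/(-901173 + (23 - 1*(-172))) = 1/(-901173 + (23 + 172)) = 1/(-901173 + 195) = 1/(-900978) = -1/900978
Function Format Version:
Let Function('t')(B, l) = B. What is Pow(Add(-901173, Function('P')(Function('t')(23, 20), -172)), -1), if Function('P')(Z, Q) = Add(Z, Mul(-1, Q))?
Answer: Rational(-1, 900978) ≈ -1.1099e-6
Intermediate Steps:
Pow(Add(-901173, Function('P')(Function('t')(23, 20), -172)), -1) = Pow(Add(-901173, Add(23, Mul(-1, -172))), -1) = Pow(Add(-901173, Add(23, 172)), -1) = Pow(Add(-901173, 195), -1) = Pow(-900978, -1) = Rational(-1, 900978)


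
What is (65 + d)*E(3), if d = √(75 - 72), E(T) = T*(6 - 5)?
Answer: 195 + 3*√3 ≈ 200.20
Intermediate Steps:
E(T) = T (E(T) = T*1 = T)
d = √3 ≈ 1.7320
(65 + d)*E(3) = (65 + √3)*3 = 195 + 3*√3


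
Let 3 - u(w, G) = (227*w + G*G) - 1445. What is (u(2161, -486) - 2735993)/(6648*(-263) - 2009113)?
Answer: 3461288/3757537 ≈ 0.92116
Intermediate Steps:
u(w, G) = 1448 - G**2 - 227*w (u(w, G) = 3 - ((227*w + G*G) - 1445) = 3 - ((227*w + G**2) - 1445) = 3 - ((G**2 + 227*w) - 1445) = 3 - (-1445 + G**2 + 227*w) = 3 + (1445 - G**2 - 227*w) = 1448 - G**2 - 227*w)
(u(2161, -486) - 2735993)/(6648*(-263) - 2009113) = ((1448 - 1*(-486)**2 - 227*2161) - 2735993)/(6648*(-263) - 2009113) = ((1448 - 1*236196 - 490547) - 2735993)/(-1748424 - 2009113) = ((1448 - 236196 - 490547) - 2735993)/(-3757537) = (-725295 - 2735993)*(-1/3757537) = -3461288*(-1/3757537) = 3461288/3757537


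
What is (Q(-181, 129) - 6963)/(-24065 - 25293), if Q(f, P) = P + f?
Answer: 305/2146 ≈ 0.14212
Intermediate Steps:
(Q(-181, 129) - 6963)/(-24065 - 25293) = ((129 - 181) - 6963)/(-24065 - 25293) = (-52 - 6963)/(-49358) = -7015*(-1/49358) = 305/2146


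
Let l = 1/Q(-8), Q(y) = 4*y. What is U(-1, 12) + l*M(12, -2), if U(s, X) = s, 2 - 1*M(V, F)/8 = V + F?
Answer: 1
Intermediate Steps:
M(V, F) = 16 - 8*F - 8*V (M(V, F) = 16 - 8*(V + F) = 16 - 8*(F + V) = 16 + (-8*F - 8*V) = 16 - 8*F - 8*V)
l = -1/32 (l = 1/(4*(-8)) = 1/(-32) = -1/32 ≈ -0.031250)
U(-1, 12) + l*M(12, -2) = -1 - (16 - 8*(-2) - 8*12)/32 = -1 - (16 + 16 - 96)/32 = -1 - 1/32*(-64) = -1 + 2 = 1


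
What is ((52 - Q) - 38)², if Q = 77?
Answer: 3969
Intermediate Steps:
((52 - Q) - 38)² = ((52 - 1*77) - 38)² = ((52 - 77) - 38)² = (-25 - 38)² = (-63)² = 3969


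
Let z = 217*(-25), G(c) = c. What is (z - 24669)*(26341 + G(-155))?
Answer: -788041484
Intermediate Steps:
z = -5425
(z - 24669)*(26341 + G(-155)) = (-5425 - 24669)*(26341 - 155) = -30094*26186 = -788041484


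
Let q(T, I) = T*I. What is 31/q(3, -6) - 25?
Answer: -481/18 ≈ -26.722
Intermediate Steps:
q(T, I) = I*T
31/q(3, -6) - 25 = 31/(-6*3) - 25 = 31/(-18) - 25 = -1/18*31 - 25 = -31/18 - 25 = -481/18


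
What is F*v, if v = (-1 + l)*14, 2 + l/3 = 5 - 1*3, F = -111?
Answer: 1554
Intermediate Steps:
l = 0 (l = -6 + 3*(5 - 1*3) = -6 + 3*(5 - 3) = -6 + 3*2 = -6 + 6 = 0)
v = -14 (v = (-1 + 0)*14 = -1*14 = -14)
F*v = -111*(-14) = 1554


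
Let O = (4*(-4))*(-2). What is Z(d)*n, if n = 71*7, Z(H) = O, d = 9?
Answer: 15904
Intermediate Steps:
O = 32 (O = -16*(-2) = 32)
Z(H) = 32
n = 497
Z(d)*n = 32*497 = 15904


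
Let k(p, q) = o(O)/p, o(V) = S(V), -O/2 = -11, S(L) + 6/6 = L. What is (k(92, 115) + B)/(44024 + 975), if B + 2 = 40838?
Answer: 3756933/4139908 ≈ 0.90749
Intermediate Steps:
S(L) = -1 + L
O = 22 (O = -2*(-11) = 22)
B = 40836 (B = -2 + 40838 = 40836)
o(V) = -1 + V
k(p, q) = 21/p (k(p, q) = (-1 + 22)/p = 21/p)
(k(92, 115) + B)/(44024 + 975) = (21/92 + 40836)/(44024 + 975) = (21*(1/92) + 40836)/44999 = (21/92 + 40836)*(1/44999) = (3756933/92)*(1/44999) = 3756933/4139908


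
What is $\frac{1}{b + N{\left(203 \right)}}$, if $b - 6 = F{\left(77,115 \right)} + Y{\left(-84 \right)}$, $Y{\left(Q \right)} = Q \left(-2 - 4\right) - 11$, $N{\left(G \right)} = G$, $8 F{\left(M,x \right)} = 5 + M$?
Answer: $\frac{4}{2849} \approx 0.001404$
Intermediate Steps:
$F{\left(M,x \right)} = \frac{5}{8} + \frac{M}{8}$ ($F{\left(M,x \right)} = \frac{5 + M}{8} = \frac{5}{8} + \frac{M}{8}$)
$Y{\left(Q \right)} = -11 - 6 Q$ ($Y{\left(Q \right)} = Q \left(-6\right) - 11 = - 6 Q - 11 = -11 - 6 Q$)
$b = \frac{2037}{4}$ ($b = 6 + \left(\left(\frac{5}{8} + \frac{1}{8} \cdot 77\right) - -493\right) = 6 + \left(\left(\frac{5}{8} + \frac{77}{8}\right) + \left(-11 + 504\right)\right) = 6 + \left(\frac{41}{4} + 493\right) = 6 + \frac{2013}{4} = \frac{2037}{4} \approx 509.25$)
$\frac{1}{b + N{\left(203 \right)}} = \frac{1}{\frac{2037}{4} + 203} = \frac{1}{\frac{2849}{4}} = \frac{4}{2849}$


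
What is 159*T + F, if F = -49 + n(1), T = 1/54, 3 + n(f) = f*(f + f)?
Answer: -847/18 ≈ -47.056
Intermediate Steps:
n(f) = -3 + 2*f**2 (n(f) = -3 + f*(f + f) = -3 + f*(2*f) = -3 + 2*f**2)
T = 1/54 ≈ 0.018519
F = -50 (F = -49 + (-3 + 2*1**2) = -49 + (-3 + 2*1) = -49 + (-3 + 2) = -49 - 1 = -50)
159*T + F = 159*(1/54) - 50 = 53/18 - 50 = -847/18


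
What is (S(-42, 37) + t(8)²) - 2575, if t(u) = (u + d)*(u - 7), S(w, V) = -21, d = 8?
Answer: -2340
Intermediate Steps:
t(u) = (-7 + u)*(8 + u) (t(u) = (u + 8)*(u - 7) = (8 + u)*(-7 + u) = (-7 + u)*(8 + u))
(S(-42, 37) + t(8)²) - 2575 = (-21 + (-56 + 8 + 8²)²) - 2575 = (-21 + (-56 + 8 + 64)²) - 2575 = (-21 + 16²) - 2575 = (-21 + 256) - 2575 = 235 - 2575 = -2340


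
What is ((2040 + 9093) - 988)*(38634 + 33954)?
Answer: 736405260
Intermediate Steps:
((2040 + 9093) - 988)*(38634 + 33954) = (11133 - 988)*72588 = 10145*72588 = 736405260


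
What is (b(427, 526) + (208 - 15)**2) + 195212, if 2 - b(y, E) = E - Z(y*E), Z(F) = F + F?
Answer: 681141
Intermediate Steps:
Z(F) = 2*F
b(y, E) = 2 - E + 2*E*y (b(y, E) = 2 - (E - 2*y*E) = 2 - (E - 2*E*y) = 2 + (-E + 2*E*y) = 2 - E + 2*E*y)
(b(427, 526) + (208 - 15)**2) + 195212 = ((2 - 1*526 + 2*526*427) + (208 - 15)**2) + 195212 = ((2 - 526 + 449204) + 193**2) + 195212 = (448680 + 37249) + 195212 = 485929 + 195212 = 681141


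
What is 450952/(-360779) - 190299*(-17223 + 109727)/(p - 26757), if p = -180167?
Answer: 1587712620233134/18663458449 ≈ 85071.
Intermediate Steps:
450952/(-360779) - 190299*(-17223 + 109727)/(p - 26757) = 450952/(-360779) - 190299*(-17223 + 109727)/(-180167 - 26757) = 450952*(-1/360779) - 190299/((-206924/92504)) = -450952/360779 - 190299/((-206924*1/92504)) = -450952/360779 - 190299/(-51731/23126) = -450952/360779 - 190299*(-23126/51731) = -450952/360779 + 4400854674/51731 = 1587712620233134/18663458449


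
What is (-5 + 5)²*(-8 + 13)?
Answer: 0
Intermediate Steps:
(-5 + 5)²*(-8 + 13) = 0²*5 = 0*5 = 0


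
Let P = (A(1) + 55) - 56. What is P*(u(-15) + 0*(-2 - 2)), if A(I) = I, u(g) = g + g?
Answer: 0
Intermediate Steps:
u(g) = 2*g
P = 0 (P = (1 + 55) - 56 = 56 - 56 = 0)
P*(u(-15) + 0*(-2 - 2)) = 0*(2*(-15) + 0*(-2 - 2)) = 0*(-30 + 0*(-4)) = 0*(-30 + 0) = 0*(-30) = 0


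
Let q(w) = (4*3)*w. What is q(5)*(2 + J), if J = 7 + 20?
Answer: 1740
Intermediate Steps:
J = 27
q(w) = 12*w
q(5)*(2 + J) = (12*5)*(2 + 27) = 60*29 = 1740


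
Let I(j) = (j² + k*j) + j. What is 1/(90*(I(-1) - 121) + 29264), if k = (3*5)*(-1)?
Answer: 1/19724 ≈ 5.0700e-5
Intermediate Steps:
k = -15 (k = 15*(-1) = -15)
I(j) = j² - 14*j (I(j) = (j² - 15*j) + j = j² - 14*j)
1/(90*(I(-1) - 121) + 29264) = 1/(90*(-(-14 - 1) - 121) + 29264) = 1/(90*(-1*(-15) - 121) + 29264) = 1/(90*(15 - 121) + 29264) = 1/(90*(-106) + 29264) = 1/(-9540 + 29264) = 1/19724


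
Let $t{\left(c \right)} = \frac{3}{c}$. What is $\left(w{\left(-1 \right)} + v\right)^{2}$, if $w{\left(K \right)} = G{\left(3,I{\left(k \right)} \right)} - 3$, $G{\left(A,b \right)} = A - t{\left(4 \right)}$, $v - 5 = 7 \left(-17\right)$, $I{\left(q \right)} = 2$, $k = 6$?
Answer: $\frac{210681}{16} \approx 13168.0$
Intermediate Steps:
$v = -114$ ($v = 5 + 7 \left(-17\right) = 5 - 119 = -114$)
$G{\left(A,b \right)} = - \frac{3}{4} + A$ ($G{\left(A,b \right)} = A - \frac{3}{4} = - \frac{3}{4} + A$)
$w{\left(K \right)} = - \frac{3}{4}$ ($w{\left(K \right)} = \left(- \frac{3}{4} + 3\right) - 3 = \frac{9}{4} - 3 = - \frac{3}{4}$)
$\left(w{\left(-1 \right)} + v\right)^{2} = \left(- \frac{3}{4} - 114\right)^{2} = \left(- \frac{459}{4}\right)^{2} = \frac{210681}{16}$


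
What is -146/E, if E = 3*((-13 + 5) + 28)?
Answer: -73/30 ≈ -2.4333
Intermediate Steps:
E = 60 (E = 3*(-8 + 28) = 3*20 = 60)
-146/E = -146/60 = -146*1/60 = -73/30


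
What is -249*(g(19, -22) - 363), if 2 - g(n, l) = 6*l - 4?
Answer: 56025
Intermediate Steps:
g(n, l) = 6 - 6*l (g(n, l) = 2 - (6*l - 4) = 2 - (-4 + 6*l) = 2 + (4 - 6*l) = 6 - 6*l)
-249*(g(19, -22) - 363) = -249*((6 - 6*(-22)) - 363) = -249*((6 + 132) - 363) = -249*(138 - 363) = -249*(-225) = 56025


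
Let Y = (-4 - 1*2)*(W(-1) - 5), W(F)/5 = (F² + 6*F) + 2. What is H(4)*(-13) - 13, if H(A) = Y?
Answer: -1573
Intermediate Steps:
W(F) = 10 + 5*F² + 30*F (W(F) = 5*((F² + 6*F) + 2) = 5*(2 + F² + 6*F) = 10 + 5*F² + 30*F)
Y = 120 (Y = (-4 - 1*2)*((10 + 5*(-1)² + 30*(-1)) - 5) = (-4 - 2)*((10 + 5*1 - 30) - 5) = -6*((10 + 5 - 30) - 5) = -6*(-15 - 5) = -6*(-20) = 120)
H(A) = 120
H(4)*(-13) - 13 = 120*(-13) - 13 = -1560 - 13 = -1573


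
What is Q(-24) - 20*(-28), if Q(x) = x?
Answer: 536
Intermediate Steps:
Q(-24) - 20*(-28) = -24 - 20*(-28) = -24 + 560 = 536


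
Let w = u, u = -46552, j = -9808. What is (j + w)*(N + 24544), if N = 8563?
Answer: -1865910520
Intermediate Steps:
w = -46552
(j + w)*(N + 24544) = (-9808 - 46552)*(8563 + 24544) = -56360*33107 = -1865910520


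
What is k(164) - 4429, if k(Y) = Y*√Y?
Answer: -4429 + 328*√41 ≈ -2328.8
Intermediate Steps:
k(Y) = Y^(3/2)
k(164) - 4429 = 164^(3/2) - 4429 = 328*√41 - 4429 = -4429 + 328*√41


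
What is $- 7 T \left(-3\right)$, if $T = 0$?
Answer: $0$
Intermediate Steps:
$- 7 T \left(-3\right) = - 7 \cdot 0 \left(-3\right) = \left(-7\right) 0 = 0$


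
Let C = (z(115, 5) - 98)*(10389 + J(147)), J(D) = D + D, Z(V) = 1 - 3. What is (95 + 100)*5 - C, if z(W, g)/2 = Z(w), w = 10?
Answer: 1090641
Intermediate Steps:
Z(V) = -2
z(W, g) = -4 (z(W, g) = 2*(-2) = -4)
J(D) = 2*D
C = -1089666 (C = (-4 - 98)*(10389 + 2*147) = -102*(10389 + 294) = -102*10683 = -1089666)
(95 + 100)*5 - C = (95 + 100)*5 - 1*(-1089666) = 195*5 + 1089666 = 975 + 1089666 = 1090641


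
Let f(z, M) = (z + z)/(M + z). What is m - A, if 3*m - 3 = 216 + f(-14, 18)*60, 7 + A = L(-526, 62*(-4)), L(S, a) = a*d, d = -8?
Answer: -2044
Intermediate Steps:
f(z, M) = 2*z/(M + z) (f(z, M) = (2*z)/(M + z) = 2*z/(M + z))
L(S, a) = -8*a (L(S, a) = a*(-8) = -8*a)
A = 1977 (A = -7 - 496*(-4) = -7 - 8*(-248) = -7 + 1984 = 1977)
m = -67 (m = 1 + (216 + (2*(-14)/(18 - 14))*60)/3 = 1 + (216 + (2*(-14)/4)*60)/3 = 1 + (216 + (2*(-14)*(¼))*60)/3 = 1 + (216 - 7*60)/3 = 1 + (216 - 420)/3 = 1 + (⅓)*(-204) = 1 - 68 = -67)
m - A = -67 - 1*1977 = -67 - 1977 = -2044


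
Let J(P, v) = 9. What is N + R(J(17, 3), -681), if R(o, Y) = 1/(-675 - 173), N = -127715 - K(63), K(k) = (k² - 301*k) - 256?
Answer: -95370321/848 ≈ -1.1247e+5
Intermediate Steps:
K(k) = -256 + k² - 301*k
N = -112465 (N = -127715 - (-256 + 63² - 301*63) = -127715 - (-256 + 3969 - 18963) = -127715 - 1*(-15250) = -127715 + 15250 = -112465)
R(o, Y) = -1/848 (R(o, Y) = 1/(-848) = -1/848)
N + R(J(17, 3), -681) = -112465 - 1/848 = -95370321/848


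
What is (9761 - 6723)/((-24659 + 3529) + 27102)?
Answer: 1519/2986 ≈ 0.50871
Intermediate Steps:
(9761 - 6723)/((-24659 + 3529) + 27102) = 3038/(-21130 + 27102) = 3038/5972 = 3038*(1/5972) = 1519/2986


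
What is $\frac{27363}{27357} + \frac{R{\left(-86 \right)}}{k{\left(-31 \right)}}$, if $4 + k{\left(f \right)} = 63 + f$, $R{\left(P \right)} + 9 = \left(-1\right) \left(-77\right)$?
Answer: $\frac{218870}{63833} \approx 3.4288$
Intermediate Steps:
$R{\left(P \right)} = 68$ ($R{\left(P \right)} = -9 - -77 = -9 + 77 = 68$)
$k{\left(f \right)} = 59 + f$ ($k{\left(f \right)} = -4 + \left(63 + f\right) = 59 + f$)
$\frac{27363}{27357} + \frac{R{\left(-86 \right)}}{k{\left(-31 \right)}} = \frac{27363}{27357} + \frac{68}{59 - 31} = 27363 \cdot \frac{1}{27357} + \frac{68}{28} = \frac{9121}{9119} + 68 \cdot \frac{1}{28} = \frac{9121}{9119} + \frac{17}{7} = \frac{218870}{63833}$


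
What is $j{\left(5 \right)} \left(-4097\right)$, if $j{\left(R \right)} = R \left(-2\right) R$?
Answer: $204850$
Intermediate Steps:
$j{\left(R \right)} = - 2 R^{2}$ ($j{\left(R \right)} = - 2 R R = - 2 R^{2}$)
$j{\left(5 \right)} \left(-4097\right) = - 2 \cdot 5^{2} \left(-4097\right) = \left(-2\right) 25 \left(-4097\right) = \left(-50\right) \left(-4097\right) = 204850$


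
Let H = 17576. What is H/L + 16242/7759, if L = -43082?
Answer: 21667910/12856663 ≈ 1.6853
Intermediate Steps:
H/L + 16242/7759 = 17576/(-43082) + 16242/7759 = 17576*(-1/43082) + 16242*(1/7759) = -676/1657 + 16242/7759 = 21667910/12856663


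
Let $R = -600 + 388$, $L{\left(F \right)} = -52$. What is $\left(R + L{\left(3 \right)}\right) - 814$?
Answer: $-1078$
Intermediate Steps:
$R = -212$
$\left(R + L{\left(3 \right)}\right) - 814 = \left(-212 - 52\right) - 814 = -264 - 814 = -1078$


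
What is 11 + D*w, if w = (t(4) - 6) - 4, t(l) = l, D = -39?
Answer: 245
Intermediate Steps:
w = -6 (w = (4 - 6) - 4 = -2 - 4 = -6)
11 + D*w = 11 - 39*(-6) = 11 + 234 = 245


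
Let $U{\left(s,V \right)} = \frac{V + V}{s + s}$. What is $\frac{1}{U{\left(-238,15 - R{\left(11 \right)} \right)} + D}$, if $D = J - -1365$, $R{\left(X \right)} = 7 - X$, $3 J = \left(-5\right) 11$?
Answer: $\frac{714}{961463} \approx 0.00074262$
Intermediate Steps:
$J = - \frac{55}{3}$ ($J = \frac{\left(-5\right) 11}{3} = \frac{1}{3} \left(-55\right) = - \frac{55}{3} \approx -18.333$)
$U{\left(s,V \right)} = \frac{V}{s}$ ($U{\left(s,V \right)} = \frac{2 V}{2 s} = 2 V \frac{1}{2 s} = \frac{V}{s}$)
$D = \frac{4040}{3}$ ($D = - \frac{55}{3} - -1365 = - \frac{55}{3} + 1365 = \frac{4040}{3} \approx 1346.7$)
$\frac{1}{U{\left(-238,15 - R{\left(11 \right)} \right)} + D} = \frac{1}{\frac{15 - \left(7 - 11\right)}{-238} + \frac{4040}{3}} = \frac{1}{\left(15 - \left(7 - 11\right)\right) \left(- \frac{1}{238}\right) + \frac{4040}{3}} = \frac{1}{\left(15 - -4\right) \left(- \frac{1}{238}\right) + \frac{4040}{3}} = \frac{1}{\left(15 + 4\right) \left(- \frac{1}{238}\right) + \frac{4040}{3}} = \frac{1}{19 \left(- \frac{1}{238}\right) + \frac{4040}{3}} = \frac{1}{- \frac{19}{238} + \frac{4040}{3}} = \frac{1}{\frac{961463}{714}} = \frac{714}{961463}$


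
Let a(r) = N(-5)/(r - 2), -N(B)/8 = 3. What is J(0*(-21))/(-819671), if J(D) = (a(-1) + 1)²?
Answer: -81/819671 ≈ -9.8820e-5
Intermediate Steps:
N(B) = -24 (N(B) = -8*3 = -24)
a(r) = -24/(-2 + r) (a(r) = -24/(r - 2) = -24/(-2 + r))
J(D) = 81 (J(D) = (-24/(-2 - 1) + 1)² = (-24/(-3) + 1)² = (-24*(-⅓) + 1)² = (8 + 1)² = 9² = 81)
J(0*(-21))/(-819671) = 81/(-819671) = 81*(-1/819671) = -81/819671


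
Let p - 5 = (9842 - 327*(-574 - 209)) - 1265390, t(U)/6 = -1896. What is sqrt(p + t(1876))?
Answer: I*sqrt(1010878) ≈ 1005.4*I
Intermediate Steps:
t(U) = -11376 (t(U) = 6*(-1896) = -11376)
p = -999502 (p = 5 + ((9842 - 327*(-574 - 209)) - 1265390) = 5 + ((9842 - 327*(-783)) - 1265390) = 5 + ((9842 + 256041) - 1265390) = 5 + (265883 - 1265390) = 5 - 999507 = -999502)
sqrt(p + t(1876)) = sqrt(-999502 - 11376) = sqrt(-1010878) = I*sqrt(1010878)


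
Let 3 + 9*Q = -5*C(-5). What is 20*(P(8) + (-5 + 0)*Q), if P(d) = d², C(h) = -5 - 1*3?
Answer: 7820/9 ≈ 868.89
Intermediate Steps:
C(h) = -8 (C(h) = -5 - 3 = -8)
Q = 37/9 (Q = -⅓ + (-5*(-8))/9 = -⅓ + (⅑)*40 = -⅓ + 40/9 = 37/9 ≈ 4.1111)
20*(P(8) + (-5 + 0)*Q) = 20*(8² + (-5 + 0)*(37/9)) = 20*(64 - 5*37/9) = 20*(64 - 185/9) = 20*(391/9) = 7820/9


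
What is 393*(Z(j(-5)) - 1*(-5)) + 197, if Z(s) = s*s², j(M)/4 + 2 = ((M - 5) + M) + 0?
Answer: -123569614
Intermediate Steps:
j(M) = -28 + 8*M (j(M) = -8 + 4*(((M - 5) + M) + 0) = -8 + 4*(((-5 + M) + M) + 0) = -8 + 4*((-5 + 2*M) + 0) = -8 + 4*(-5 + 2*M) = -8 + (-20 + 8*M) = -28 + 8*M)
Z(s) = s³
393*(Z(j(-5)) - 1*(-5)) + 197 = 393*((-28 + 8*(-5))³ - 1*(-5)) + 197 = 393*((-28 - 40)³ + 5) + 197 = 393*((-68)³ + 5) + 197 = 393*(-314432 + 5) + 197 = 393*(-314427) + 197 = -123569811 + 197 = -123569614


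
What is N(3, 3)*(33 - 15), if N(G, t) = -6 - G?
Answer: -162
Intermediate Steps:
N(3, 3)*(33 - 15) = (-6 - 1*3)*(33 - 15) = (-6 - 3)*18 = -9*18 = -162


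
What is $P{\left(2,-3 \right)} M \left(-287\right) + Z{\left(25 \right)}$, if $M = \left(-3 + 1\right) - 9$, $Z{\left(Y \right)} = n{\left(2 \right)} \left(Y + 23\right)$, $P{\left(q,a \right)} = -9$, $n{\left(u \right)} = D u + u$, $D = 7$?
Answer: $-27645$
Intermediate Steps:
$n{\left(u \right)} = 8 u$ ($n{\left(u \right)} = 7 u + u = 8 u$)
$Z{\left(Y \right)} = 368 + 16 Y$ ($Z{\left(Y \right)} = 8 \cdot 2 \left(Y + 23\right) = 16 \left(23 + Y\right) = 368 + 16 Y$)
$M = -11$ ($M = -2 - 9 = -11$)
$P{\left(2,-3 \right)} M \left(-287\right) + Z{\left(25 \right)} = \left(-9\right) \left(-11\right) \left(-287\right) + \left(368 + 16 \cdot 25\right) = 99 \left(-287\right) + \left(368 + 400\right) = -28413 + 768 = -27645$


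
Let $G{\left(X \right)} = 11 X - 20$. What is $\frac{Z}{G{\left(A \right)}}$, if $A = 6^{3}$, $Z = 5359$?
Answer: $\frac{5359}{2356} \approx 2.2746$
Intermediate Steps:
$A = 216$
$G{\left(X \right)} = -20 + 11 X$
$\frac{Z}{G{\left(A \right)}} = \frac{5359}{-20 + 11 \cdot 216} = \frac{5359}{-20 + 2376} = \frac{5359}{2356}$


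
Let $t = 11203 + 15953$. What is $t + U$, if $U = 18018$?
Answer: $45174$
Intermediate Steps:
$t = 27156$
$t + U = 27156 + 18018 = 45174$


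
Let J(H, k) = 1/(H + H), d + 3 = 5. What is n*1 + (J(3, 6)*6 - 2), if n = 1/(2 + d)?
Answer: -3/4 ≈ -0.75000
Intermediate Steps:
d = 2 (d = -3 + 5 = 2)
J(H, k) = 1/(2*H)
n = 1/4 (n = 1/(2 + 2) = 1/4 ≈ 0.25000)
n*1 + (J(3, 6)*6 - 2) = (1/4)*1 + (((1/2)/3)*6 - 2) = 1/4 + (((1/2)*(1/3))*6 - 2) = 1/4 + ((1/6)*6 - 2) = 1/4 + (1 - 2) = 1/4 - 1 = -3/4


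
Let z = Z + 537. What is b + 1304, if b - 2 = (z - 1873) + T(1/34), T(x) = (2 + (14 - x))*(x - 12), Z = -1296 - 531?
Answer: -2367693/1156 ≈ -2048.2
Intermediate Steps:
Z = -1827
z = -1290 (z = -1827 + 537 = -1290)
T(x) = (-12 + x)*(16 - x) (T(x) = (16 - x)*(-12 + x) = (-12 + x)*(16 - x))
b = -3875117/1156 (b = 2 + ((-1290 - 1873) + (-192 - (1/34)**2 + 28/34)) = 2 + (-3163 + (-192 - (1/34)**2 + 28*(1/34))) = 2 + (-3163 + (-192 - 1*1/1156 + 14/17)) = 2 + (-3163 + (-192 - 1/1156 + 14/17)) = 2 + (-3163 - 221001/1156) = 2 - 3877429/1156 = -3875117/1156 ≈ -3352.2)
b + 1304 = -3875117/1156 + 1304 = -2367693/1156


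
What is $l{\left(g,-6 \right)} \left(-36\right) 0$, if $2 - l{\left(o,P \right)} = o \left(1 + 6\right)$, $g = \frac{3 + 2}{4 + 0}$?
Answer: $0$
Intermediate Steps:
$g = \frac{5}{4} \approx 1.25$
$l{\left(o,P \right)} = 2 - 7 o$ ($l{\left(o,P \right)} = 2 - o \left(1 + 6\right) = 2 - o 7 = 2 - 7 o$)
$l{\left(g,-6 \right)} \left(-36\right) 0 = \left(2 - \frac{35}{4}\right) \left(-36\right) 0 = \left(- \frac{27}{4}\right) \left(-36\right) 0 = 243 \cdot 0 = 0$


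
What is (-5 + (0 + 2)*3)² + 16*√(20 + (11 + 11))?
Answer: 1 + 16*√42 ≈ 104.69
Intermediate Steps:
(-5 + (0 + 2)*3)² + 16*√(20 + (11 + 11)) = (-5 + 2*3)² + 16*√(20 + 22) = (-5 + 6)² + 16*√42 = 1² + 16*√42 = 1 + 16*√42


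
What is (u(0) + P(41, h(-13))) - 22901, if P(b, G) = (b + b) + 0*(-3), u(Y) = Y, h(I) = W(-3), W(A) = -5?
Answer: -22819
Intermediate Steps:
h(I) = -5
P(b, G) = 2*b (P(b, G) = 2*b + 0 = 2*b)
(u(0) + P(41, h(-13))) - 22901 = (0 + 2*41) - 22901 = (0 + 82) - 22901 = 82 - 22901 = -22819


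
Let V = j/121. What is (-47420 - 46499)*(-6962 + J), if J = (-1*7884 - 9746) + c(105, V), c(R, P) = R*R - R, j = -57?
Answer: 1284060568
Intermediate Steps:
V = -57/121 ≈ -0.47107
c(R, P) = R² - R
J = -6710 (J = (-1*7884 - 9746) + 105*(-1 + 105) = (-7884 - 9746) + 105*104 = -17630 + 10920 = -6710)
(-47420 - 46499)*(-6962 + J) = (-47420 - 46499)*(-6962 - 6710) = -93919*(-13672) = 1284060568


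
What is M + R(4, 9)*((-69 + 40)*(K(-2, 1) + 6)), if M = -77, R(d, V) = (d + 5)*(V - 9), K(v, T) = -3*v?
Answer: -77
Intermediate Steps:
R(d, V) = (-9 + V)*(5 + d) (R(d, V) = (5 + d)*(-9 + V) = (-9 + V)*(5 + d))
M + R(4, 9)*((-69 + 40)*(K(-2, 1) + 6)) = -77 + (-45 - 9*4 + 5*9 + 9*4)*((-69 + 40)*(-3*(-2) + 6)) = -77 + (-45 - 36 + 45 + 36)*(-29*(6 + 6)) = -77 + 0*(-29*12) = -77 + 0*(-348) = -77 + 0 = -77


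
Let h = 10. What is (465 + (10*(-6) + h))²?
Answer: 172225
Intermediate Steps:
(465 + (10*(-6) + h))² = (465 + (10*(-6) + 10))² = (465 + (-60 + 10))² = (465 - 50)² = 415² = 172225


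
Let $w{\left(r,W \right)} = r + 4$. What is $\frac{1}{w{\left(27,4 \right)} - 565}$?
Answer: $- \frac{1}{534} \approx -0.0018727$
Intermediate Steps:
$w{\left(r,W \right)} = 4 + r$
$\frac{1}{w{\left(27,4 \right)} - 565} = \frac{1}{\left(4 + 27\right) - 565} = \frac{1}{31 - 565} = \frac{1}{-534} = - \frac{1}{534}$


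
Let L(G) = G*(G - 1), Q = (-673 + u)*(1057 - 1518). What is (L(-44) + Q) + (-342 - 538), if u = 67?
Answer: 280466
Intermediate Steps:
Q = 279366 (Q = (-673 + 67)*(1057 - 1518) = -606*(-461) = 279366)
L(G) = G*(-1 + G)
(L(-44) + Q) + (-342 - 538) = (-44*(-1 - 44) + 279366) + (-342 - 538) = (-44*(-45) + 279366) - 880 = (1980 + 279366) - 880 = 281346 - 880 = 280466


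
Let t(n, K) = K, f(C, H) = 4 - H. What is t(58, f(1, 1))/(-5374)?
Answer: -3/5374 ≈ -0.00055824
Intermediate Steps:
t(58, f(1, 1))/(-5374) = (4 - 1*1)/(-5374) = (4 - 1)*(-1/5374) = 3*(-1/5374) = -3/5374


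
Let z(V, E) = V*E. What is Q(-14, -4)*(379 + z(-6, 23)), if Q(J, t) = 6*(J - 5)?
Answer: -27474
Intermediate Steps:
Q(J, t) = -30 + 6*J (Q(J, t) = 6*(-5 + J) = -30 + 6*J)
z(V, E) = E*V
Q(-14, -4)*(379 + z(-6, 23)) = (-30 + 6*(-14))*(379 + 23*(-6)) = (-30 - 84)*(379 - 138) = -114*241 = -27474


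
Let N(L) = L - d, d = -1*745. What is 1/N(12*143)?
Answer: 1/2461 ≈ 0.00040634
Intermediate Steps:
d = -745
N(L) = 745 + L (N(L) = L - 1*(-745) = L + 745 = 745 + L)
1/N(12*143) = 1/(745 + 12*143) = 1/(745 + 1716) = 1/2461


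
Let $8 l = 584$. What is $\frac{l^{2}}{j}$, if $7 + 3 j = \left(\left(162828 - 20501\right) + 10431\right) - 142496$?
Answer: $\frac{15987}{10255} \approx 1.5589$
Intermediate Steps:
$l = 73$ ($l = \frac{1}{8} \cdot 584 = 73$)
$j = \frac{10255}{3}$ ($j = - \frac{7}{3} + \frac{\left(\left(162828 - 20501\right) + 10431\right) - 142496}{3} = - \frac{7}{3} + \frac{\left(142327 + 10431\right) - 142496}{3} = - \frac{7}{3} + \frac{152758 - 142496}{3} = - \frac{7}{3} + \frac{1}{3} \cdot 10262 = - \frac{7}{3} + \frac{10262}{3} = \frac{10255}{3} \approx 3418.3$)
$\frac{l^{2}}{j} = \frac{73^{2}}{\frac{10255}{3}} = 5329 \cdot \frac{3}{10255} = \frac{15987}{10255}$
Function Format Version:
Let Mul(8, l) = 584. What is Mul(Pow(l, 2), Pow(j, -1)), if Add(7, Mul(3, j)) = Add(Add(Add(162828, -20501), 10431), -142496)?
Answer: Rational(15987, 10255) ≈ 1.5589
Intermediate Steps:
l = 73 (l = Mul(Rational(1, 8), 584) = 73)
j = Rational(10255, 3) (j = Add(Rational(-7, 3), Mul(Rational(1, 3), Add(Add(Add(162828, -20501), 10431), -142496))) = Add(Rational(-7, 3), Mul(Rational(1, 3), Add(Add(142327, 10431), -142496))) = Add(Rational(-7, 3), Mul(Rational(1, 3), Add(152758, -142496))) = Add(Rational(-7, 3), Mul(Rational(1, 3), 10262)) = Add(Rational(-7, 3), Rational(10262, 3)) = Rational(10255, 3) ≈ 3418.3)
Mul(Pow(l, 2), Pow(j, -1)) = Mul(Pow(73, 2), Pow(Rational(10255, 3), -1)) = Mul(5329, Rational(3, 10255)) = Rational(15987, 10255)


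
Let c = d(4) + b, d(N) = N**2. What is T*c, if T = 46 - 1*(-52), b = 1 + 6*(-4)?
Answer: -686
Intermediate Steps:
b = -23 (b = 1 - 24 = -23)
T = 98 (T = 46 + 52 = 98)
c = -7 (c = 4**2 - 23 = 16 - 23 = -7)
T*c = 98*(-7) = -686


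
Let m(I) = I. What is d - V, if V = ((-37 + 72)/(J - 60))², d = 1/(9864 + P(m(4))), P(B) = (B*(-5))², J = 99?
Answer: -12571879/15611544 ≈ -0.80529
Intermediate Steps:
P(B) = 25*B² (P(B) = (-5*B)² = 25*B²)
d = 1/10264 (d = 1/(9864 + 25*4²) = 1/(9864 + 25*16) = 1/(9864 + 400) = 1/10264 ≈ 9.7428e-5)
V = 1225/1521 (V = ((-37 + 72)/(99 - 60))² = (35/39)² = 1225/1521 ≈ 0.80539)
d - V = 1/10264 - 1*1225/1521 = 1/10264 - 1225/1521 = -12571879/15611544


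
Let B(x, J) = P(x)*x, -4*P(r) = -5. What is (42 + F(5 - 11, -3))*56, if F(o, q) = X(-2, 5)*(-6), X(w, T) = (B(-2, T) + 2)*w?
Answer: 2016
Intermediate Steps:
P(r) = 5/4 (P(r) = -1/4*(-5) = 5/4)
B(x, J) = 5*x/4
X(w, T) = -w/2 (X(w, T) = ((5/4)*(-2) + 2)*w = (-5/2 + 2)*w = -w/2)
F(o, q) = -6 (F(o, q) = -1/2*(-2)*(-6) = 1*(-6) = -6)
(42 + F(5 - 11, -3))*56 = (42 - 6)*56 = 36*56 = 2016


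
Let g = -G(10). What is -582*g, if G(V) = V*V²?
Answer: 582000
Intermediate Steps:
G(V) = V³
g = -1000 (g = -1*10³ = -1*1000 = -1000)
-582*g = -582*(-1000) = 582000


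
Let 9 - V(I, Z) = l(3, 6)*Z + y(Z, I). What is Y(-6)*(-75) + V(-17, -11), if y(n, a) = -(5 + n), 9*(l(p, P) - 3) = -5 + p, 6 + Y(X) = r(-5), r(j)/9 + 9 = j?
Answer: 89402/9 ≈ 9933.6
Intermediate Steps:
r(j) = -81 + 9*j
Y(X) = -132 (Y(X) = -6 + (-81 + 9*(-5)) = -6 + (-81 - 45) = -6 - 126 = -132)
l(p, P) = 22/9 + p/9 (l(p, P) = 3 + (-5 + p)/9 = 3 + (-5/9 + p/9) = 22/9 + p/9)
y(n, a) = -5 - n
V(I, Z) = 14 - 16*Z/9 (V(I, Z) = 9 - ((22/9 + (⅑)*3)*Z + (-5 - Z)) = 9 - ((22/9 + ⅓)*Z + (-5 - Z)) = 9 - (25*Z/9 + (-5 - Z)) = 9 - (-5 + 16*Z/9) = 9 + (5 - 16*Z/9) = 14 - 16*Z/9)
Y(-6)*(-75) + V(-17, -11) = -132*(-75) + (14 - 16/9*(-11)) = 9900 + (14 + 176/9) = 9900 + 302/9 = 89402/9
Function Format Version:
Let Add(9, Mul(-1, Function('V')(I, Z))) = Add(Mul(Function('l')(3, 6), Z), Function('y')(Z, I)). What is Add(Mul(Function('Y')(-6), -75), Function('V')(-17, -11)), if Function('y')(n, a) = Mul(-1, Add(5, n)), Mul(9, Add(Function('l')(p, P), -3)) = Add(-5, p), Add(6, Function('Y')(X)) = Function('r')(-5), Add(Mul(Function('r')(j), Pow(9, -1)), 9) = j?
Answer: Rational(89402, 9) ≈ 9933.6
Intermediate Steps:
Function('r')(j) = Add(-81, Mul(9, j))
Function('Y')(X) = -132 (Function('Y')(X) = Add(-6, Add(-81, Mul(9, -5))) = Add(-6, Add(-81, -45)) = Add(-6, -126) = -132)
Function('l')(p, P) = Add(Rational(22, 9), Mul(Rational(1, 9), p)) (Function('l')(p, P) = Add(3, Mul(Rational(1, 9), Add(-5, p))) = Add(3, Add(Rational(-5, 9), Mul(Rational(1, 9), p))) = Add(Rational(22, 9), Mul(Rational(1, 9), p)))
Function('y')(n, a) = Add(-5, Mul(-1, n))
Function('V')(I, Z) = Add(14, Mul(Rational(-16, 9), Z)) (Function('V')(I, Z) = Add(9, Mul(-1, Add(Mul(Add(Rational(22, 9), Mul(Rational(1, 9), 3)), Z), Add(-5, Mul(-1, Z))))) = Add(9, Mul(-1, Add(Mul(Add(Rational(22, 9), Rational(1, 3)), Z), Add(-5, Mul(-1, Z))))) = Add(9, Mul(-1, Add(Mul(Rational(25, 9), Z), Add(-5, Mul(-1, Z))))) = Add(9, Mul(-1, Add(-5, Mul(Rational(16, 9), Z)))) = Add(9, Add(5, Mul(Rational(-16, 9), Z))) = Add(14, Mul(Rational(-16, 9), Z)))
Add(Mul(Function('Y')(-6), -75), Function('V')(-17, -11)) = Add(Mul(-132, -75), Add(14, Mul(Rational(-16, 9), -11))) = Add(9900, Add(14, Rational(176, 9))) = Add(9900, Rational(302, 9)) = Rational(89402, 9)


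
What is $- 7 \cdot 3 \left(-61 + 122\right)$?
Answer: $-1281$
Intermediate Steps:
$- 7 \cdot 3 \left(-61 + 122\right) = - 21 \cdot 61 = \left(-1\right) 1281 = -1281$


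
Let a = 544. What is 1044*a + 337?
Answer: 568273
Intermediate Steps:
1044*a + 337 = 1044*544 + 337 = 567936 + 337 = 568273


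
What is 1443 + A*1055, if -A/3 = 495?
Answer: -1565232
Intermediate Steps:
A = -1485 (A = -3*495 = -1485)
1443 + A*1055 = 1443 - 1485*1055 = 1443 - 1566675 = -1565232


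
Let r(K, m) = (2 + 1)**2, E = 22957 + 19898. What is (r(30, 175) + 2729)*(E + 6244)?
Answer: 134433062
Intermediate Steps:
E = 42855
r(K, m) = 9 (r(K, m) = 3**2 = 9)
(r(30, 175) + 2729)*(E + 6244) = (9 + 2729)*(42855 + 6244) = 2738*49099 = 134433062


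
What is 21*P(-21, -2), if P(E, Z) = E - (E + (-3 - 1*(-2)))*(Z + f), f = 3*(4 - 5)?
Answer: -2751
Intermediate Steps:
f = -3 (f = 3*(-1) = -3)
P(E, Z) = E - (-1 + E)*(-3 + Z) (P(E, Z) = E - (E + (-3 - 1*(-2)))*(Z - 3) = E - (E + (-3 + 2))*(-3 + Z) = E - (E - 1)*(-3 + Z) = E - (-1 + E)*(-3 + Z))
21*P(-21, -2) = 21*(-3 - 2 + 4*(-21) - 1*(-21)*(-2)) = 21*(-3 - 2 - 84 - 42) = 21*(-131) = -2751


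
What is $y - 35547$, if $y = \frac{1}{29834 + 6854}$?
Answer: $- \frac{1304148335}{36688} \approx -35547.0$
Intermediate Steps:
$y = \frac{1}{36688} \approx 2.7257 \cdot 10^{-5}$
$y - 35547 = \frac{1}{36688} - 35547 = - \frac{1304148335}{36688}$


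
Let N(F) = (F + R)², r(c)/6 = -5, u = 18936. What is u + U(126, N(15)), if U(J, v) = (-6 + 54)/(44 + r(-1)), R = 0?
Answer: 132576/7 ≈ 18939.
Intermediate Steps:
r(c) = -30 (r(c) = 6*(-5) = -30)
N(F) = F² (N(F) = (F + 0)² = F²)
U(J, v) = 24/7 (U(J, v) = (-6 + 54)/(44 - 30) = 48/14 = 48*(1/14) = 24/7)
u + U(126, N(15)) = 18936 + 24/7 = 132576/7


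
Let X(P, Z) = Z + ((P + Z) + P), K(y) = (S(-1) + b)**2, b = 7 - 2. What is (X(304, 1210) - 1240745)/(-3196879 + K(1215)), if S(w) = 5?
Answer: 1237717/3196779 ≈ 0.38718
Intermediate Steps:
b = 5
K(y) = 100 (K(y) = (5 + 5)**2 = 10**2 = 100)
X(P, Z) = 2*P + 2*Z (X(P, Z) = Z + (Z + 2*P) = 2*P + 2*Z)
(X(304, 1210) - 1240745)/(-3196879 + K(1215)) = ((2*304 + 2*1210) - 1240745)/(-3196879 + 100) = ((608 + 2420) - 1240745)/(-3196779) = (3028 - 1240745)*(-1/3196779) = -1237717*(-1/3196779) = 1237717/3196779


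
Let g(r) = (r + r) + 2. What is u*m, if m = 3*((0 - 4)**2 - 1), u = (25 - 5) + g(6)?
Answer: 1530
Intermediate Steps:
g(r) = 2 + 2*r (g(r) = 2*r + 2 = 2 + 2*r)
u = 34 (u = (25 - 5) + (2 + 2*6) = 20 + (2 + 12) = 20 + 14 = 34)
m = 45 (m = 3*((-4)**2 - 1) = 3*(16 - 1) = 3*15 = 45)
u*m = 34*45 = 1530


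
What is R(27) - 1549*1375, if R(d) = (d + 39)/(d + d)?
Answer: -19168864/9 ≈ -2.1299e+6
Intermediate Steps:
R(d) = (39 + d)/(2*d) (R(d) = (39 + d)/((2*d)) = (39 + d)*(1/(2*d)) = (39 + d)/(2*d))
R(27) - 1549*1375 = (½)*(39 + 27)/27 - 1549*1375 = (½)*(1/27)*66 - 2129875 = 11/9 - 2129875 = -19168864/9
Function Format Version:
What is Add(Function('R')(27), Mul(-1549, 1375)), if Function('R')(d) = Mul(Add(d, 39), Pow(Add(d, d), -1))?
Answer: Rational(-19168864, 9) ≈ -2.1299e+6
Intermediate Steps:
Function('R')(d) = Mul(Rational(1, 2), Pow(d, -1), Add(39, d)) (Function('R')(d) = Mul(Add(39, d), Pow(Mul(2, d), -1)) = Mul(Add(39, d), Mul(Rational(1, 2), Pow(d, -1))) = Mul(Rational(1, 2), Pow(d, -1), Add(39, d)))
Add(Function('R')(27), Mul(-1549, 1375)) = Add(Mul(Rational(1, 2), Pow(27, -1), Add(39, 27)), Mul(-1549, 1375)) = Add(Mul(Rational(1, 2), Rational(1, 27), 66), -2129875) = Add(Rational(11, 9), -2129875) = Rational(-19168864, 9)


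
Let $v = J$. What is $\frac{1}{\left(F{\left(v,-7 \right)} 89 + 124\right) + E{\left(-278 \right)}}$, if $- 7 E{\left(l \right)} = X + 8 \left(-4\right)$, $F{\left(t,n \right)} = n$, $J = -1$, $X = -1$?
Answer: $- \frac{7}{3460} \approx -0.0020231$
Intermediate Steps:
$v = -1$
$E{\left(l \right)} = \frac{33}{7}$ ($E{\left(l \right)} = - \frac{-1 + 8 \left(-4\right)}{7} = - \frac{-1 - 32}{7} = \left(- \frac{1}{7}\right) \left(-33\right) = \frac{33}{7}$)
$\frac{1}{\left(F{\left(v,-7 \right)} 89 + 124\right) + E{\left(-278 \right)}} = \frac{1}{\left(\left(-7\right) 89 + 124\right) + \frac{33}{7}} = \frac{1}{\left(-623 + 124\right) + \frac{33}{7}} = \frac{1}{-499 + \frac{33}{7}} = \frac{1}{- \frac{3460}{7}} = - \frac{7}{3460}$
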